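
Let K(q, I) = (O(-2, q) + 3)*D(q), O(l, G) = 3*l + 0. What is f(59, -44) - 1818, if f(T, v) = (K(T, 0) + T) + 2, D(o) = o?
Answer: -1934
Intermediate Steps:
O(l, G) = 3*l
K(q, I) = -3*q (K(q, I) = (3*(-2) + 3)*q = (-6 + 3)*q = -3*q)
f(T, v) = 2 - 2*T (f(T, v) = (-3*T + T) + 2 = -2*T + 2 = 2 - 2*T)
f(59, -44) - 1818 = (2 - 2*59) - 1818 = (2 - 118) - 1818 = -116 - 1818 = -1934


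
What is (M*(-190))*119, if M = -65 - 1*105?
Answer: 3843700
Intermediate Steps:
M = -170 (M = -65 - 105 = -170)
(M*(-190))*119 = -170*(-190)*119 = 32300*119 = 3843700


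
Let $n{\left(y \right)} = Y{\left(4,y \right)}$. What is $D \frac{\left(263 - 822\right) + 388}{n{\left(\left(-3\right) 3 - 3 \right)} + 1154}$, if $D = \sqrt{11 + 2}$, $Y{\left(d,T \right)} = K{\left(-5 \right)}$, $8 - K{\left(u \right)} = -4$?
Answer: $- \frac{171 \sqrt{13}}{1166} \approx -0.52877$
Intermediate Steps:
$K{\left(u \right)} = 12$ ($K{\left(u \right)} = 8 - -4 = 8 + 4 = 12$)
$Y{\left(d,T \right)} = 12$
$n{\left(y \right)} = 12$
$D = \sqrt{13} \approx 3.6056$
$D \frac{\left(263 - 822\right) + 388}{n{\left(\left(-3\right) 3 - 3 \right)} + 1154} = \sqrt{13} \frac{\left(263 - 822\right) + 388}{12 + 1154} = \sqrt{13} \frac{\left(263 - 822\right) + 388}{1166} = \sqrt{13} \left(-559 + 388\right) \frac{1}{1166} = \sqrt{13} \left(\left(-171\right) \frac{1}{1166}\right) = \sqrt{13} \left(- \frac{171}{1166}\right) = - \frac{171 \sqrt{13}}{1166}$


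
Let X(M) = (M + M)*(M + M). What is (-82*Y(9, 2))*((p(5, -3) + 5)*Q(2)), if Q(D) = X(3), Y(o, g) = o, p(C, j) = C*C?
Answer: -797040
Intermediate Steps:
p(C, j) = C²
X(M) = 4*M² (X(M) = (2*M)*(2*M) = 4*M²)
Q(D) = 36 (Q(D) = 4*3² = 4*9 = 36)
(-82*Y(9, 2))*((p(5, -3) + 5)*Q(2)) = (-82*9)*((5² + 5)*36) = -738*(25 + 5)*36 = -22140*36 = -738*1080 = -797040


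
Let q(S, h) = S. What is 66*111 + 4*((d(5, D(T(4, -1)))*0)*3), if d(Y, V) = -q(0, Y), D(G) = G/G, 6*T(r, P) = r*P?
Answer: 7326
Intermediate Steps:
T(r, P) = P*r/6 (T(r, P) = (r*P)/6 = (P*r)/6 = P*r/6)
D(G) = 1
d(Y, V) = 0 (d(Y, V) = -1*0 = 0)
66*111 + 4*((d(5, D(T(4, -1)))*0)*3) = 66*111 + 4*((0*0)*3) = 7326 + 4*(0*3) = 7326 + 4*0 = 7326 + 0 = 7326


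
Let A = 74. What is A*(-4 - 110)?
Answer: -8436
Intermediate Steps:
A*(-4 - 110) = 74*(-4 - 110) = 74*(-114) = -8436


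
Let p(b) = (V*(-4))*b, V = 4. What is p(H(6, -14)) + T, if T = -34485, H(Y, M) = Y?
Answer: -34581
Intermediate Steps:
p(b) = -16*b (p(b) = (4*(-4))*b = -16*b)
p(H(6, -14)) + T = -16*6 - 34485 = -96 - 34485 = -34581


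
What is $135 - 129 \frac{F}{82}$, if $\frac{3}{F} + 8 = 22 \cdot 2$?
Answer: $\frac{44237}{328} \approx 134.87$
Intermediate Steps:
$F = \frac{1}{12}$ ($F = \frac{3}{-8 + 22 \cdot 2} = \frac{3}{-8 + 44} = \frac{3}{36} = 3 \cdot \frac{1}{36} = \frac{1}{12} \approx 0.083333$)
$135 - 129 \frac{F}{82} = 135 - 129 \frac{1}{12 \cdot 82} = 135 - 129 \cdot \frac{1}{12} \cdot \frac{1}{82} = 135 - \frac{43}{328} = \frac{44237}{328}$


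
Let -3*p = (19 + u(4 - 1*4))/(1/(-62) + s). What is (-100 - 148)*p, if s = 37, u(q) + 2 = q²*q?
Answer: 261392/6879 ≈ 37.999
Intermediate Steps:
u(q) = -2 + q³ (u(q) = -2 + q²*q = -2 + q³)
p = -1054/6879 (p = -(19 + (-2 + (4 - 1*4)³))/(3*(1/(-62) + 37)) = -(19 + (-2 + (4 - 4)³))/(3*(-1/62 + 37)) = -(19 + (-2 + 0³))/(3*2293/62) = -(19 + (-2 + 0))*62/(3*2293) = -(19 - 2)*62/(3*2293) = -17*62/(3*2293) = -⅓*1054/2293 = -1054/6879 ≈ -0.15322)
(-100 - 148)*p = (-100 - 148)*(-1054/6879) = -248*(-1054/6879) = 261392/6879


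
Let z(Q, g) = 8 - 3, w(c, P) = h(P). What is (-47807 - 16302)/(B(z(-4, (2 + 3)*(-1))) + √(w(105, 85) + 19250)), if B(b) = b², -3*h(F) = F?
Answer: 961635/11158 - 64109*√172995/55790 ≈ -391.76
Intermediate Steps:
h(F) = -F/3
w(c, P) = -P/3
z(Q, g) = 5
(-47807 - 16302)/(B(z(-4, (2 + 3)*(-1))) + √(w(105, 85) + 19250)) = (-47807 - 16302)/(5² + √(-⅓*85 + 19250)) = -64109/(25 + √(-85/3 + 19250)) = -64109/(25 + √(57665/3)) = -64109/(25 + √172995/3)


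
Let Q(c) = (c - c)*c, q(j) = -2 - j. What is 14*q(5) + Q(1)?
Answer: -98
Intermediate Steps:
Q(c) = 0 (Q(c) = 0*c = 0)
14*q(5) + Q(1) = 14*(-2 - 1*5) + 0 = 14*(-2 - 5) + 0 = 14*(-7) + 0 = -98 + 0 = -98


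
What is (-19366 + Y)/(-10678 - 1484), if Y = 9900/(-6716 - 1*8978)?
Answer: 75984976/47717607 ≈ 1.5924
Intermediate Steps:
Y = -4950/7847 (Y = 9900/(-6716 - 8978) = 9900/(-15694) = 9900*(-1/15694) = -4950/7847 ≈ -0.63081)
(-19366 + Y)/(-10678 - 1484) = (-19366 - 4950/7847)/(-10678 - 1484) = -151969952/7847/(-12162) = -151969952/7847*(-1/12162) = 75984976/47717607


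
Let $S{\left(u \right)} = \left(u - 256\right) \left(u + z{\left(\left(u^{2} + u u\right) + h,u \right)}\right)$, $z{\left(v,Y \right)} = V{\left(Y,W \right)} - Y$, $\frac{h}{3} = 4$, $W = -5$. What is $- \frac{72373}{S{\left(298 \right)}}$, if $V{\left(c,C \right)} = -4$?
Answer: $\frac{10339}{24} \approx 430.79$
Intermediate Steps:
$h = 12$ ($h = 3 \cdot 4 = 12$)
$z{\left(v,Y \right)} = -4 - Y$
$S{\left(u \right)} = 1024 - 4 u$ ($S{\left(u \right)} = \left(u - 256\right) \left(u - \left(4 + u\right)\right) = \left(-256 + u\right) \left(-4\right) = 1024 - 4 u$)
$- \frac{72373}{S{\left(298 \right)}} = - \frac{72373}{1024 - 1192} = - \frac{72373}{-168} = \left(-72373\right) \left(- \frac{1}{168}\right) = \frac{10339}{24}$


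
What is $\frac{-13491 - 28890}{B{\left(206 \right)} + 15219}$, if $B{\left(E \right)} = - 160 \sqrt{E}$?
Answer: $- \frac{644996439}{226344361} - \frac{6780960 \sqrt{206}}{226344361} \approx -3.2796$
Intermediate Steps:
$\frac{-13491 - 28890}{B{\left(206 \right)} + 15219} = \frac{-13491 - 28890}{- 160 \sqrt{206} + 15219} = - \frac{42381}{15219 - 160 \sqrt{206}}$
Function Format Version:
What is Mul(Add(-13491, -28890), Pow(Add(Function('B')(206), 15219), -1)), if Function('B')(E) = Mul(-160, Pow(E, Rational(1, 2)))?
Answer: Add(Rational(-644996439, 226344361), Mul(Rational(-6780960, 226344361), Pow(206, Rational(1, 2)))) ≈ -3.2796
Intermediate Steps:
Mul(Add(-13491, -28890), Pow(Add(Function('B')(206), 15219), -1)) = Mul(Add(-13491, -28890), Pow(Add(Mul(-160, Pow(206, Rational(1, 2))), 15219), -1)) = Mul(-42381, Pow(Add(15219, Mul(-160, Pow(206, Rational(1, 2)))), -1))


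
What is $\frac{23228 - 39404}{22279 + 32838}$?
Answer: $- \frac{16176}{55117} \approx -0.29348$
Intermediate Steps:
$\frac{23228 - 39404}{22279 + 32838} = - \frac{16176}{55117}$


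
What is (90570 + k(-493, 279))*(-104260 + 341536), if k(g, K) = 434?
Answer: 21593065104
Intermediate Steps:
(90570 + k(-493, 279))*(-104260 + 341536) = (90570 + 434)*(-104260 + 341536) = 91004*237276 = 21593065104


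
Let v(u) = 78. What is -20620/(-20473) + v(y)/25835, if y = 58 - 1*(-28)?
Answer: 534314594/528919955 ≈ 1.0102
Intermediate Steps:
y = 86 (y = 58 + 28 = 86)
-20620/(-20473) + v(y)/25835 = -20620/(-20473) + 78/25835 = -20620*(-1/20473) + 78*(1/25835) = 20620/20473 + 78/25835 = 534314594/528919955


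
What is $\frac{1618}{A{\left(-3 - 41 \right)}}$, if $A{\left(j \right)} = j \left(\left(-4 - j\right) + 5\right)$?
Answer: $- \frac{809}{990} \approx -0.81717$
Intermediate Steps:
$A{\left(j \right)} = j \left(1 - j\right)$
$\frac{1618}{A{\left(-3 - 41 \right)}} = \frac{1618}{\left(-3 - 41\right) \left(1 - \left(-3 - 41\right)\right)} = \frac{1618}{\left(-44\right) \left(1 - -44\right)} = \frac{1618}{\left(-44\right) \left(1 + 44\right)} = \frac{1618}{\left(-44\right) 45} = \frac{1618}{-1980} = 1618 \left(- \frac{1}{1980}\right) = - \frac{809}{990}$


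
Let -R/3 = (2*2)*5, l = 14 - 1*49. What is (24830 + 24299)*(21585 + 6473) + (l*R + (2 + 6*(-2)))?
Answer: 1378463572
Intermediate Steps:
l = -35 (l = 14 - 49 = -35)
R = -60 (R = -3*2*2*5 = -12*5 = -3*20 = -60)
(24830 + 24299)*(21585 + 6473) + (l*R + (2 + 6*(-2))) = (24830 + 24299)*(21585 + 6473) + (-35*(-60) + (2 + 6*(-2))) = 49129*28058 + (2100 + (2 - 12)) = 1378461482 + (2100 - 10) = 1378461482 + 2090 = 1378463572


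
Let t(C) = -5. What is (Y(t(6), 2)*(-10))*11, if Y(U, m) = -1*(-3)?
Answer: -330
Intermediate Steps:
Y(U, m) = 3
(Y(t(6), 2)*(-10))*11 = (3*(-10))*11 = -30*11 = -330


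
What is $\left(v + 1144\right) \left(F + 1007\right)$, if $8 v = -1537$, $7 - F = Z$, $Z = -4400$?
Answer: $\frac{20613805}{4} \approx 5.1534 \cdot 10^{6}$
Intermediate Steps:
$F = 4407$ ($F = 7 - -4400 = 7 + 4400 = 4407$)
$v = - \frac{1537}{8}$ ($v = \frac{1}{8} \left(-1537\right) = - \frac{1537}{8} \approx -192.13$)
$\left(v + 1144\right) \left(F + 1007\right) = \left(- \frac{1537}{8} + 1144\right) \left(4407 + 1007\right) = \frac{7615}{8} \cdot 5414 = \frac{20613805}{4}$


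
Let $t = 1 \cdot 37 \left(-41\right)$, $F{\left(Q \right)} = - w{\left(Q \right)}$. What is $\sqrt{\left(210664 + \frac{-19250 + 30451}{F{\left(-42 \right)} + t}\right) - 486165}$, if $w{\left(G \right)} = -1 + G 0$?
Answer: $\frac{i \sqrt{158297201743}}{758} \approx 524.89 i$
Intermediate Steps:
$w{\left(G \right)} = -1$ ($w{\left(G \right)} = -1 + 0 = -1$)
$F{\left(Q \right)} = 1$ ($F{\left(Q \right)} = \left(-1\right) \left(-1\right) = 1$)
$t = -1517$ ($t = 37 \left(-41\right) = -1517$)
$\sqrt{\left(210664 + \frac{-19250 + 30451}{F{\left(-42 \right)} + t}\right) - 486165} = \sqrt{\left(210664 + \frac{-19250 + 30451}{1 - 1517}\right) - 486165} = \sqrt{\left(210664 + \frac{11201}{-1516}\right) - 486165} = \sqrt{\left(210664 + 11201 \left(- \frac{1}{1516}\right)\right) - 486165} = \sqrt{\left(210664 - \frac{11201}{1516}\right) - 486165} = \sqrt{\frac{319355423}{1516} - 486165} = \sqrt{- \frac{417670717}{1516}} = \frac{i \sqrt{158297201743}}{758}$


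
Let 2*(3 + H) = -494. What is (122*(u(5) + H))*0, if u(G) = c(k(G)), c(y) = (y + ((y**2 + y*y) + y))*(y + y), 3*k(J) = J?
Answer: 0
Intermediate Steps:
H = -250 (H = -3 + (1/2)*(-494) = -3 - 247 = -250)
k(J) = J/3
c(y) = 2*y*(2*y + 2*y**2) (c(y) = (y + ((y**2 + y**2) + y))*(2*y) = (y + (2*y**2 + y))*(2*y) = (y + (y + 2*y**2))*(2*y) = (2*y + 2*y**2)*(2*y) = 2*y*(2*y + 2*y**2))
u(G) = 4*G**2*(1 + G/3)/9 (u(G) = 4*(G/3)**2*(1 + G/3) = 4*(G**2/9)*(1 + G/3) = 4*G**2*(1 + G/3)/9)
(122*(u(5) + H))*0 = (122*((4/27)*5**2*(3 + 5) - 250))*0 = (122*((4/27)*25*8 - 250))*0 = (122*(800/27 - 250))*0 = (122*(-5950/27))*0 = -725900/27*0 = 0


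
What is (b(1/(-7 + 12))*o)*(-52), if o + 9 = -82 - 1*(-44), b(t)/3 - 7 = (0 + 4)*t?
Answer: 285948/5 ≈ 57190.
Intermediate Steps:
b(t) = 21 + 12*t (b(t) = 21 + 3*((0 + 4)*t) = 21 + 3*(4*t) = 21 + 12*t)
o = -47 (o = -9 + (-82 - 1*(-44)) = -9 + (-82 + 44) = -9 - 38 = -47)
(b(1/(-7 + 12))*o)*(-52) = ((21 + 12/(-7 + 12))*(-47))*(-52) = ((21 + 12/5)*(-47))*(-52) = ((117/5)*(-47))*(-52) = -5499/5*(-52) = 285948/5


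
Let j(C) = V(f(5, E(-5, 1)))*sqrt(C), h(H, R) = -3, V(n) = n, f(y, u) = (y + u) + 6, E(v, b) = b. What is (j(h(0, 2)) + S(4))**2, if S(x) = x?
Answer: -416 + 96*I*sqrt(3) ≈ -416.0 + 166.28*I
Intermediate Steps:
f(y, u) = 6 + u + y (f(y, u) = (u + y) + 6 = 6 + u + y)
j(C) = 12*sqrt(C) (j(C) = (6 + 1 + 5)*sqrt(C) = 12*sqrt(C))
(j(h(0, 2)) + S(4))**2 = (12*sqrt(-3) + 4)**2 = (12*(I*sqrt(3)) + 4)**2 = (12*I*sqrt(3) + 4)**2 = (4 + 12*I*sqrt(3))**2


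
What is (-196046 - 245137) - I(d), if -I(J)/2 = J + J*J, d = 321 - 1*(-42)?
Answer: -176919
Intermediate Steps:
d = 363 (d = 321 + 42 = 363)
I(J) = -2*J - 2*J**2 (I(J) = -2*(J + J*J) = -2*(J + J**2) = -2*J - 2*J**2)
(-196046 - 245137) - I(d) = (-196046 - 245137) - (-2)*363*(1 + 363) = -441183 - (-2)*363*364 = -441183 - 1*(-264264) = -441183 + 264264 = -176919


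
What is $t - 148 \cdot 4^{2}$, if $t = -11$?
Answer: $-2379$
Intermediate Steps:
$t - 148 \cdot 4^{2} = -11 - 148 \cdot 4^{2} = -11 - 2368 = -2379$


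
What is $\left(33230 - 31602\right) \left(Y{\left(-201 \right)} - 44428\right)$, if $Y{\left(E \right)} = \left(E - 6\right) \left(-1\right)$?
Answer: $-71991788$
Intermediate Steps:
$Y{\left(E \right)} = 6 - E$ ($Y{\left(E \right)} = \left(-6 + E\right) \left(-1\right) = 6 - E$)
$\left(33230 - 31602\right) \left(Y{\left(-201 \right)} - 44428\right) = \left(33230 - 31602\right) \left(\left(6 - -201\right) - 44428\right) = 1628 \left(\left(6 + 201\right) - 44428\right) = 1628 \left(207 - 44428\right) = 1628 \left(-44221\right) = -71991788$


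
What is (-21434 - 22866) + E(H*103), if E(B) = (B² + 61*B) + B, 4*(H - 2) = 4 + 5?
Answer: 2791449/16 ≈ 1.7447e+5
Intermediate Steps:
H = 17/4 (H = 2 + (4 + 5)/4 = 2 + (¼)*9 = 2 + 9/4 = 17/4 ≈ 4.2500)
E(B) = B² + 62*B
(-21434 - 22866) + E(H*103) = (-21434 - 22866) + ((17/4)*103)*(62 + (17/4)*103) = -44300 + 1751*(62 + 1751/4)/4 = -44300 + (1751/4)*(1999/4) = -44300 + 3500249/16 = 2791449/16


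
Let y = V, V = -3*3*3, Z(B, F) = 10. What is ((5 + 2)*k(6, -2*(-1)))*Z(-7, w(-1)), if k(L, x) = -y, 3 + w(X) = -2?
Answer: 1890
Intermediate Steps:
w(X) = -5 (w(X) = -3 - 2 = -5)
V = -27 (V = -9*3 = -27)
y = -27
k(L, x) = 27 (k(L, x) = -1*(-27) = 27)
((5 + 2)*k(6, -2*(-1)))*Z(-7, w(-1)) = ((5 + 2)*27)*10 = (7*27)*10 = 189*10 = 1890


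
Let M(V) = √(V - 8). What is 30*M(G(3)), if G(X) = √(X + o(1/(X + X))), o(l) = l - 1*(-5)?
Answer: 5*√(-288 + 42*√6) ≈ 68.03*I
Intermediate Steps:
o(l) = 5 + l (o(l) = l + 5 = 5 + l)
G(X) = √(5 + X + 1/(2*X)) (G(X) = √(X + (5 + 1/(X + X))) = √(X + (5 + 1/(2*X))) = √(5 + X + 1/(2*X)))
M(V) = √(-8 + V)
30*M(G(3)) = 30*√(-8 + √(20 + 2/3 + 4*3)/2) = 30*√(-8 + √(20 + 2*(⅓) + 12)/2) = 30*√(-8 + √(20 + ⅔ + 12)/2) = 30*√(-8 + √(98/3)/2) = 30*√(-8 + (7*√6/3)/2) = 30*√(-8 + 7*√6/6)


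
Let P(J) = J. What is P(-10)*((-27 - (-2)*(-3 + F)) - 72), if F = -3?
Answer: 1110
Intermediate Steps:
P(-10)*((-27 - (-2)*(-3 + F)) - 72) = -10*((-27 - (-2)*(-3 - 3)) - 72) = -10*((-27 - (-2)*(-6)) - 72) = -10*((-27 - 1*12) - 72) = -10*((-27 - 12) - 72) = -10*(-39 - 72) = -10*(-111) = 1110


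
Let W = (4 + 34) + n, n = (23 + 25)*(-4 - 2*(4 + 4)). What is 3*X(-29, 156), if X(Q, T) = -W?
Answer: 2766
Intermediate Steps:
n = -960 (n = 48*(-4 - 2*8) = 48*(-4 - 16) = 48*(-20) = -960)
W = -922 (W = (4 + 34) - 960 = 38 - 960 = -922)
X(Q, T) = 922 (X(Q, T) = -1*(-922) = 922)
3*X(-29, 156) = 3*922 = 2766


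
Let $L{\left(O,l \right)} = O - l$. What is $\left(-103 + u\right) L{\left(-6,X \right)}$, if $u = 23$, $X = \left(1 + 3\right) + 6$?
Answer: $1280$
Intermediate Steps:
$X = 10$ ($X = 4 + 6 = 10$)
$\left(-103 + u\right) L{\left(-6,X \right)} = \left(-103 + 23\right) \left(-6 - 10\right) = - 80 \left(-6 - 10\right) = \left(-80\right) \left(-16\right) = 1280$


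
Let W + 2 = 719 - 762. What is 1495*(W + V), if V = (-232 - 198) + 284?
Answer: -285545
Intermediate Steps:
V = -146 (V = -430 + 284 = -146)
W = -45 (W = -2 + (719 - 762) = -2 - 43 = -45)
1495*(W + V) = 1495*(-45 - 146) = 1495*(-191) = -285545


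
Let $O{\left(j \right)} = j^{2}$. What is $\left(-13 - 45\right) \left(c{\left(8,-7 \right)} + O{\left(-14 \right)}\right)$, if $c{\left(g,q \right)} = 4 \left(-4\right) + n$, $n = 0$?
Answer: $-10440$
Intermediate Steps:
$c{\left(g,q \right)} = -16$ ($c{\left(g,q \right)} = 4 \left(-4\right) + 0 = -16 + 0 = -16$)
$\left(-13 - 45\right) \left(c{\left(8,-7 \right)} + O{\left(-14 \right)}\right) = \left(-13 - 45\right) \left(-16 + \left(-14\right)^{2}\right) = - 58 \left(-16 + 196\right) = \left(-58\right) 180 = -10440$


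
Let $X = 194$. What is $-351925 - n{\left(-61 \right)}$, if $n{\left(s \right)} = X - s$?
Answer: $-352180$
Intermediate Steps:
$n{\left(s \right)} = 194 - s$
$-351925 - n{\left(-61 \right)} = -351925 - \left(194 - -61\right) = -351925 - \left(194 + 61\right) = -351925 - 255 = -352180$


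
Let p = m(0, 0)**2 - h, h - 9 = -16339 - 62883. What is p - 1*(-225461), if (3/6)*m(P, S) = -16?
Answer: 305698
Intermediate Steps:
m(P, S) = -32 (m(P, S) = 2*(-16) = -32)
h = -79213 (h = 9 + (-16339 - 62883) = 9 - 79222 = -79213)
p = 80237 (p = (-32)**2 - 1*(-79213) = 1024 + 79213 = 80237)
p - 1*(-225461) = 80237 - 1*(-225461) = 80237 + 225461 = 305698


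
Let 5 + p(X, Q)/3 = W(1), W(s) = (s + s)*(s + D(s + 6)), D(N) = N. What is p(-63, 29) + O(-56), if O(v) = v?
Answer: -23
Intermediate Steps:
W(s) = 2*s*(6 + 2*s) (W(s) = (s + s)*(s + (s + 6)) = (2*s)*(s + (6 + s)) = (2*s)*(6 + 2*s) = 2*s*(6 + 2*s))
p(X, Q) = 33 (p(X, Q) = -15 + 3*(4*1*(3 + 1)) = -15 + 3*(4*1*4) = -15 + 3*16 = -15 + 48 = 33)
p(-63, 29) + O(-56) = 33 - 56 = -23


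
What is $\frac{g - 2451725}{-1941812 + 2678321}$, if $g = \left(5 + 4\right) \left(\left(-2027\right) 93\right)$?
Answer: $- \frac{4148324}{736509} \approx -5.6324$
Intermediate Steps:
$g = -1696599$ ($g = 9 \left(-188511\right) = -1696599$)
$\frac{g - 2451725}{-1941812 + 2678321} = \frac{-1696599 - 2451725}{-1941812 + 2678321} = - \frac{4148324}{736509}$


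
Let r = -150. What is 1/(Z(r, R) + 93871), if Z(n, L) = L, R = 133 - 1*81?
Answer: 1/93923 ≈ 1.0647e-5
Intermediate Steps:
R = 52 (R = 133 - 81 = 52)
1/(Z(r, R) + 93871) = 1/(52 + 93871) = 1/93923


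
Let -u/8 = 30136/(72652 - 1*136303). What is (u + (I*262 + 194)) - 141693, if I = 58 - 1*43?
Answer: -8756163331/63651 ≈ -1.3757e+5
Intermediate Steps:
I = 15 (I = 58 - 43 = 15)
u = 241088/63651 (u = -241088/(72652 - 1*136303) = -241088/(72652 - 136303) = -241088/(-63651) = -241088*(-1)/63651 = -8*(-30136/63651) = 241088/63651 ≈ 3.7877)
(u + (I*262 + 194)) - 141693 = (241088/63651 + (15*262 + 194)) - 141693 = (241088/63651 + (3930 + 194)) - 141693 = (241088/63651 + 4124) - 141693 = 262737812/63651 - 141693 = -8756163331/63651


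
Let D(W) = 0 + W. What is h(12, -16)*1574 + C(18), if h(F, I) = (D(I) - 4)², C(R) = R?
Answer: 629618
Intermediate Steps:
D(W) = W
h(F, I) = (-4 + I)² (h(F, I) = (I - 4)² = (-4 + I)²)
h(12, -16)*1574 + C(18) = (-4 - 16)²*1574 + 18 = (-20)²*1574 + 18 = 400*1574 + 18 = 629600 + 18 = 629618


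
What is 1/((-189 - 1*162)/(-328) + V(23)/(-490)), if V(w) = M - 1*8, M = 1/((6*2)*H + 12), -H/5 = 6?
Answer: 699132/759575 ≈ 0.92043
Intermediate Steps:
H = -30 (H = -5*6 = -30)
M = -1/348 (M = 1/((6*2)*(-30) + 12) = 1/(12*(-30) + 12) = 1/(-360 + 12) = 1/(-348) = -1/348 ≈ -0.0028736)
V(w) = -2785/348 (V(w) = -1/348 - 1*8 = -1/348 - 8 = -2785/348)
1/((-189 - 1*162)/(-328) + V(23)/(-490)) = 1/((-189 - 1*162)/(-328) - 2785/348/(-490)) = 1/((-189 - 162)*(-1/328) - 2785/348*(-1/490)) = 1/(-351*(-1/328) + 557/34104) = 1/(351/328 + 557/34104) = 1/(759575/699132) = 699132/759575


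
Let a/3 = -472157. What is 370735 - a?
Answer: 1787206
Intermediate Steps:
a = -1416471 (a = 3*(-472157) = -1416471)
370735 - a = 370735 - 1*(-1416471) = 370735 + 1416471 = 1787206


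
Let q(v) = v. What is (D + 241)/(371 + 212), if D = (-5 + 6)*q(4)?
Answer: 245/583 ≈ 0.42024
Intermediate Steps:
D = 4 (D = (-5 + 6)*4 = 1*4 = 4)
(D + 241)/(371 + 212) = (4 + 241)/(371 + 212) = 245/583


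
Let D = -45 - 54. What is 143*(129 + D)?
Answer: 4290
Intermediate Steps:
D = -99
143*(129 + D) = 143*(129 - 99) = 143*30 = 4290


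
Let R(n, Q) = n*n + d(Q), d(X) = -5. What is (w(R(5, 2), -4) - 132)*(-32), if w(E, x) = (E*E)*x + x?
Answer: 55552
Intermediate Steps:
R(n, Q) = -5 + n² (R(n, Q) = n*n - 5 = n² - 5 = -5 + n²)
w(E, x) = x + x*E² (w(E, x) = E²*x + x = x*E² + x = x + x*E²)
(w(R(5, 2), -4) - 132)*(-32) = (-4*(1 + (-5 + 5²)²) - 132)*(-32) = (-4*(1 + (-5 + 25)²) - 132)*(-32) = (-4*(1 + 20²) - 132)*(-32) = (-4*(1 + 400) - 132)*(-32) = (-4*401 - 132)*(-32) = (-1604 - 132)*(-32) = -1736*(-32) = 55552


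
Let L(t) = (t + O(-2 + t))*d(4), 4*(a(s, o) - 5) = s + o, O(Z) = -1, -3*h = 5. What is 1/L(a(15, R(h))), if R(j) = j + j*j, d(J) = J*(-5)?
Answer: -9/1445 ≈ -0.0062284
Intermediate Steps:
h = -5/3 (h = -1/3*5 = -5/3 ≈ -1.6667)
d(J) = -5*J
R(j) = j + j**2
a(s, o) = 5 + o/4 + s/4 (a(s, o) = 5 + (s + o)/4 = 5 + (o + s)/4 = 5 + (o/4 + s/4) = 5 + o/4 + s/4)
L(t) = 20 - 20*t (L(t) = (t - 1)*(-5*4) = (-1 + t)*(-20) = 20 - 20*t)
1/L(a(15, R(h))) = 1/(20 - 20*(5 + (-5*(1 - 5/3)/3)/4 + (1/4)*15)) = 1/(20 - 20*(5 + (-5/3*(-2/3))/4 + 15/4)) = 1/(20 - 20*(5 + (1/4)*(10/9) + 15/4)) = 1/(20 - 20*(5 + 5/18 + 15/4)) = 1/(20 - 20*325/36) = 1/(20 - 1625/9) = 1/(-1445/9) = -9/1445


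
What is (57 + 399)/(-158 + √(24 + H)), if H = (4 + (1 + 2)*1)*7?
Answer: -24016/8297 - 152*√73/8297 ≈ -3.0511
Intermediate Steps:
H = 49 (H = (4 + 3*1)*7 = (4 + 3)*7 = 7*7 = 49)
(57 + 399)/(-158 + √(24 + H)) = (57 + 399)/(-158 + √(24 + 49)) = 456/(-158 + √73)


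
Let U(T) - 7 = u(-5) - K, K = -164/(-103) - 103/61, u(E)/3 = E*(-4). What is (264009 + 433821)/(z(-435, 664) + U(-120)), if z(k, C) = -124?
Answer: -2192232945/178763 ≈ -12263.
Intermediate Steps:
u(E) = -12*E (u(E) = 3*(E*(-4)) = 3*(-4*E) = -12*E)
K = -605/6283 (K = -164*(-1/103) - 103*1/61 = 164/103 - 103/61 = -605/6283 ≈ -0.096292)
U(T) = 421566/6283 (U(T) = 7 + (-12*(-5) - 1*(-605/6283)) = 7 + (60 + 605/6283) = 7 + 377585/6283 = 421566/6283)
(264009 + 433821)/(z(-435, 664) + U(-120)) = (264009 + 433821)/(-124 + 421566/6283) = 697830/(-357526/6283) = 697830*(-6283/357526) = -2192232945/178763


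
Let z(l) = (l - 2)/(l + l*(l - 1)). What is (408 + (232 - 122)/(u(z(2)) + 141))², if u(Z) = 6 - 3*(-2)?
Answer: 3910501156/23409 ≈ 1.6705e+5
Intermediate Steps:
z(l) = (-2 + l)/(l + l*(-1 + l))
u(Z) = 12 (u(Z) = 6 + 6 = 12)
(408 + (232 - 122)/(u(z(2)) + 141))² = (408 + (232 - 122)/(12 + 141))² = (408 + 110/153)² = (62534/153)² = 3910501156/23409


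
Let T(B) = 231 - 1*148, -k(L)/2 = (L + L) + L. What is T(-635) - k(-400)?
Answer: -2317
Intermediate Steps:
k(L) = -6*L (k(L) = -2*((L + L) + L) = -2*(2*L + L) = -6*L)
T(B) = 83 (T(B) = 231 - 148 = 83)
T(-635) - k(-400) = 83 - (-6)*(-400) = 83 - 1*2400 = 83 - 2400 = -2317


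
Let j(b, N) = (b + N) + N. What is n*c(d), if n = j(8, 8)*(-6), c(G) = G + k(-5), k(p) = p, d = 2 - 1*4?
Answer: 1008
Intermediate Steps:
d = -2 (d = 2 - 4 = -2)
j(b, N) = b + 2*N (j(b, N) = (N + b) + N = b + 2*N)
c(G) = -5 + G (c(G) = G - 5 = -5 + G)
n = -144 (n = (8 + 2*8)*(-6) = (8 + 16)*(-6) = 24*(-6) = -144)
n*c(d) = -144*(-5 - 2) = -144*(-7) = 1008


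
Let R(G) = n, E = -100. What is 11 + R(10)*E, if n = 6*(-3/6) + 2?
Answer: 111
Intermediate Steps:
n = -1 (n = 6*(-3*⅙) + 2 = 6*(-½) + 2 = -3 + 2 = -1)
R(G) = -1
11 + R(10)*E = 11 - 1*(-100) = 11 + 100 = 111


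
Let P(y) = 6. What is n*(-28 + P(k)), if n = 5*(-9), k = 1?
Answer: 990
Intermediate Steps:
n = -45
n*(-28 + P(k)) = -45*(-28 + 6) = -45*(-22) = 990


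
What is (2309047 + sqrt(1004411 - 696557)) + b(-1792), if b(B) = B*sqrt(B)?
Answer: 2309047 + 3*sqrt(34206) - 28672*I*sqrt(7) ≈ 2.3096e+6 - 75859.0*I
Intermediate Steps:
b(B) = B**(3/2)
(2309047 + sqrt(1004411 - 696557)) + b(-1792) = (2309047 + sqrt(1004411 - 696557)) + (-1792)**(3/2) = (2309047 + sqrt(307854)) - 28672*I*sqrt(7) = (2309047 + 3*sqrt(34206)) - 28672*I*sqrt(7) = 2309047 + 3*sqrt(34206) - 28672*I*sqrt(7)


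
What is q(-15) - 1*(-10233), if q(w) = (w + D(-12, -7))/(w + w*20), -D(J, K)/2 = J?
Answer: 358154/35 ≈ 10233.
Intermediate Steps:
D(J, K) = -2*J
q(w) = (24 + w)/(21*w) (q(w) = (w - 2*(-12))/(w + w*20) = (w + 24)/(w + 20*w) = (24 + w)/((21*w)) = (24 + w)*(1/(21*w)) = (24 + w)/(21*w))
q(-15) - 1*(-10233) = (1/21)*(24 - 15)/(-15) - 1*(-10233) = (1/21)*(-1/15)*9 + 10233 = -1/35 + 10233 = 358154/35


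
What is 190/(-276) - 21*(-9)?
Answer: 25987/138 ≈ 188.31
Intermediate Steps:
190/(-276) - 21*(-9) = -1/276*190 + 189 = -95/138 + 189 = 25987/138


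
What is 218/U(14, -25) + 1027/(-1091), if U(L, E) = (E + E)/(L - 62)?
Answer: 5682437/27275 ≈ 208.34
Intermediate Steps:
U(L, E) = 2*E/(-62 + L) (U(L, E) = (2*E)/(-62 + L) = 2*E/(-62 + L))
218/U(14, -25) + 1027/(-1091) = 218/((2*(-25)/(-62 + 14))) + 1027/(-1091) = 218/((2*(-25)/(-48))) + 1027*(-1/1091) = 218/((2*(-25)*(-1/48))) - 1027/1091 = 218/(25/24) - 1027/1091 = 218*(24/25) - 1027/1091 = 5232/25 - 1027/1091 = 5682437/27275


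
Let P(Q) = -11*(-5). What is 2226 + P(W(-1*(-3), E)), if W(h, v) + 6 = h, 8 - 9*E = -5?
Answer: 2281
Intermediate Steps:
E = 13/9 (E = 8/9 - ⅑*(-5) = 8/9 + 5/9 = 13/9 ≈ 1.4444)
W(h, v) = -6 + h
P(Q) = 55
2226 + P(W(-1*(-3), E)) = 2226 + 55 = 2281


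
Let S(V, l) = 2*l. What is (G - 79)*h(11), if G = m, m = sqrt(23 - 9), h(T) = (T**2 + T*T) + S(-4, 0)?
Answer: -19118 + 242*sqrt(14) ≈ -18213.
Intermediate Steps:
h(T) = 2*T**2 (h(T) = (T**2 + T*T) + 2*0 = (T**2 + T**2) + 0 = 2*T**2 + 0 = 2*T**2)
m = sqrt(14) ≈ 3.7417
G = sqrt(14) ≈ 3.7417
(G - 79)*h(11) = (sqrt(14) - 79)*(2*11**2) = (-79 + sqrt(14))*(2*121) = (-79 + sqrt(14))*242 = -19118 + 242*sqrt(14)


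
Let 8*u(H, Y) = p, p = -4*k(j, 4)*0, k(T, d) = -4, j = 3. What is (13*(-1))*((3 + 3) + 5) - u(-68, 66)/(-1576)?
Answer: -143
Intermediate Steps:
p = 0 (p = -4*(-4)*0 = 16*0 = 0)
u(H, Y) = 0 (u(H, Y) = (⅛)*0 = 0)
(13*(-1))*((3 + 3) + 5) - u(-68, 66)/(-1576) = (13*(-1))*((3 + 3) + 5) - 0/(-1576) = -13*(6 + 5) - 0*(-1)/1576 = -13*11 - 1*0 = -143 + 0 = -143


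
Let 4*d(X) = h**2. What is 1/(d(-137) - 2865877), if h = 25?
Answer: -4/11462883 ≈ -3.4895e-7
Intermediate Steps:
d(X) = 625/4 (d(X) = (1/4)*25**2 = (1/4)*625 = 625/4)
1/(d(-137) - 2865877) = 1/(625/4 - 2865877) = 1/(-11462883/4) = -4/11462883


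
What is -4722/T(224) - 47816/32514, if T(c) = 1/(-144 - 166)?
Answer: 23797297832/16257 ≈ 1.4638e+6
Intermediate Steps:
T(c) = -1/310 (T(c) = 1/(-310) = -1/310)
-4722/T(224) - 47816/32514 = -4722/(-1/310) - 47816/32514 = -4722*(-310) - 47816*1/32514 = 1463820 - 23908/16257 = 23797297832/16257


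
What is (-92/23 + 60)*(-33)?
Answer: -1848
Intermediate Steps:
(-92/23 + 60)*(-33) = (-4*1 + 60)*(-33) = (-4 + 60)*(-33) = 56*(-33) = -1848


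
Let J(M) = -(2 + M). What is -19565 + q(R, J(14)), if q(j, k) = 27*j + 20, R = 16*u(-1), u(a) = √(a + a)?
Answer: -19545 + 432*I*√2 ≈ -19545.0 + 610.94*I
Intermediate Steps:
u(a) = √2*√a (u(a) = √(2*a) = √2*√a)
R = 16*I*√2 (R = 16*(√2*√(-1)) = 16*(√2*I) = 16*(I*√2) = 16*I*√2 ≈ 22.627*I)
J(M) = -2 - M
q(j, k) = 20 + 27*j
-19565 + q(R, J(14)) = -19565 + (20 + 27*(16*I*√2)) = -19565 + (20 + 432*I*√2) = -19545 + 432*I*√2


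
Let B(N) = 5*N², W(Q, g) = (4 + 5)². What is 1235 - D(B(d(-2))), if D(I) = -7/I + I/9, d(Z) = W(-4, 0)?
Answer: -79060043/32805 ≈ -2410.0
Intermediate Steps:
W(Q, g) = 81 (W(Q, g) = 9² = 81)
d(Z) = 81
D(I) = -7/I + I/9 (D(I) = -7/I + I*(⅑) = -7/I + I/9)
1235 - D(B(d(-2))) = 1235 - (-7/(5*81²) + (5*81²)/9) = 1235 - (-7/(5*6561) + (5*6561)/9) = 1235 - (-7/32805 + (⅑)*32805) = 1235 - (-7*1/32805 + 3645) = 1235 - (-7/32805 + 3645) = 1235 - 1*119574218/32805 = 1235 - 119574218/32805 = -79060043/32805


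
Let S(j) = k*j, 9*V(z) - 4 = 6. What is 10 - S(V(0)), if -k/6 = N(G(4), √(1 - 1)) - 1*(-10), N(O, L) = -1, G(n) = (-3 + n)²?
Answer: 70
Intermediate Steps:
V(z) = 10/9 (V(z) = 4/9 + (⅑)*6 = 4/9 + ⅔ = 10/9)
k = -54 (k = -6*(-1 - 1*(-10)) = -6*(-1 + 10) = -6*9 = -54)
S(j) = -54*j
10 - S(V(0)) = 10 - (-54)*10/9 = 10 - 1*(-60) = 10 + 60 = 70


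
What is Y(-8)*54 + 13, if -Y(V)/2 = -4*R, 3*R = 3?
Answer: 445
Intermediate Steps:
R = 1 (R = (⅓)*3 = 1)
Y(V) = 8 (Y(V) = -(-8) = -2*(-4) = 8)
Y(-8)*54 + 13 = 8*54 + 13 = 432 + 13 = 445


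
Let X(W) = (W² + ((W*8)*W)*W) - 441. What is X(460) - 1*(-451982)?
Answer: 779351141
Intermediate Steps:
X(W) = -441 + W² + 8*W³ (X(W) = (W² + ((8*W)*W)*W) - 441 = (W² + (8*W²)*W) - 441 = (W² + 8*W³) - 441 = -441 + W² + 8*W³)
X(460) - 1*(-451982) = (-441 + 460² + 8*460³) - 1*(-451982) = (-441 + 211600 + 8*97336000) + 451982 = (-441 + 211600 + 778688000) + 451982 = 778899159 + 451982 = 779351141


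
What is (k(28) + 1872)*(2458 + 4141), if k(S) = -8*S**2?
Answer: -29035600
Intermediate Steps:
(k(28) + 1872)*(2458 + 4141) = (-8*28**2 + 1872)*(2458 + 4141) = (-8*784 + 1872)*6599 = (-6272 + 1872)*6599 = -4400*6599 = -29035600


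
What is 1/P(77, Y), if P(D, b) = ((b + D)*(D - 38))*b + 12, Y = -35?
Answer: -1/57318 ≈ -1.7447e-5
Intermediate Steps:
P(D, b) = 12 + b*(-38 + D)*(D + b) (P(D, b) = ((D + b)*(-38 + D))*b + 12 = ((-38 + D)*(D + b))*b + 12 = b*(-38 + D)*(D + b) + 12 = 12 + b*(-38 + D)*(D + b))
1/P(77, Y) = 1/(12 - 38*(-35)² + 77*(-35)² - 35*77² - 38*77*(-35)) = 1/(12 - 38*1225 + 77*1225 - 35*5929 + 102410) = 1/(12 - 46550 + 94325 - 207515 + 102410) = 1/(-57318) = -1/57318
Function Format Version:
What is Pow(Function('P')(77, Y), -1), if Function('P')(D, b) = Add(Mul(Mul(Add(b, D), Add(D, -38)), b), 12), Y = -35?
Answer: Rational(-1, 57318) ≈ -1.7447e-5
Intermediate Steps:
Function('P')(D, b) = Add(12, Mul(b, Add(-38, D), Add(D, b))) (Function('P')(D, b) = Add(Mul(Mul(Add(D, b), Add(-38, D)), b), 12) = Add(Mul(Mul(Add(-38, D), Add(D, b)), b), 12) = Add(Mul(b, Add(-38, D), Add(D, b)), 12) = Add(12, Mul(b, Add(-38, D), Add(D, b))))
Pow(Function('P')(77, Y), -1) = Pow(Add(12, Mul(-38, Pow(-35, 2)), Mul(77, Pow(-35, 2)), Mul(-35, Pow(77, 2)), Mul(-38, 77, -35)), -1) = Pow(Add(12, Mul(-38, 1225), Mul(77, 1225), Mul(-35, 5929), 102410), -1) = Pow(Add(12, -46550, 94325, -207515, 102410), -1) = Pow(-57318, -1) = Rational(-1, 57318)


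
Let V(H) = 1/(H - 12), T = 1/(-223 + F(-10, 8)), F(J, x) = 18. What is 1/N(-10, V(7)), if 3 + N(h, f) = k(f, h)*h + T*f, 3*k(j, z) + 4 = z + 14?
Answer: -1025/3074 ≈ -0.33344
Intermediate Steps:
k(j, z) = 10/3 + z/3 (k(j, z) = -4/3 + (z + 14)/3 = -4/3 + (14 + z)/3 = -4/3 + (14/3 + z/3) = 10/3 + z/3)
T = -1/205 (T = 1/(-223 + 18) = 1/(-205) = -1/205 ≈ -0.0048781)
V(H) = 1/(-12 + H)
N(h, f) = -3 - f/205 + h*(10/3 + h/3) (N(h, f) = -3 + ((10/3 + h/3)*h - f/205) = -3 + (h*(10/3 + h/3) - f/205) = -3 + (-f/205 + h*(10/3 + h/3)) = -3 - f/205 + h*(10/3 + h/3))
1/N(-10, V(7)) = 1/(-3 - 1/(205*(-12 + 7)) + (1/3)*(-10)*(10 - 10)) = 1/(-3 - 1/205/(-5) + (1/3)*(-10)*0) = 1/(-3 - 1/205*(-1/5) + 0) = 1/(-3 + 1/1025 + 0) = 1/(-3074/1025) = -1025/3074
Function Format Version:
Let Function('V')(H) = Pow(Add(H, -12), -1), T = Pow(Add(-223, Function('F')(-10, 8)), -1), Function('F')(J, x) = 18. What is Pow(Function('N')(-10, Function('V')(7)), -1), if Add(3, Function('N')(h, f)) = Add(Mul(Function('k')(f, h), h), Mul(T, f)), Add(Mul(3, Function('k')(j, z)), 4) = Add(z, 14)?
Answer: Rational(-1025, 3074) ≈ -0.33344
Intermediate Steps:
Function('k')(j, z) = Add(Rational(10, 3), Mul(Rational(1, 3), z)) (Function('k')(j, z) = Add(Rational(-4, 3), Mul(Rational(1, 3), Add(z, 14))) = Add(Rational(-4, 3), Mul(Rational(1, 3), Add(14, z))) = Add(Rational(-4, 3), Add(Rational(14, 3), Mul(Rational(1, 3), z))) = Add(Rational(10, 3), Mul(Rational(1, 3), z)))
T = Rational(-1, 205) (T = Pow(Add(-223, 18), -1) = Pow(-205, -1) = Rational(-1, 205) ≈ -0.0048781)
Function('V')(H) = Pow(Add(-12, H), -1)
Function('N')(h, f) = Add(-3, Mul(Rational(-1, 205), f), Mul(h, Add(Rational(10, 3), Mul(Rational(1, 3), h)))) (Function('N')(h, f) = Add(-3, Add(Mul(Add(Rational(10, 3), Mul(Rational(1, 3), h)), h), Mul(Rational(-1, 205), f))) = Add(-3, Add(Mul(h, Add(Rational(10, 3), Mul(Rational(1, 3), h))), Mul(Rational(-1, 205), f))) = Add(-3, Add(Mul(Rational(-1, 205), f), Mul(h, Add(Rational(10, 3), Mul(Rational(1, 3), h))))) = Add(-3, Mul(Rational(-1, 205), f), Mul(h, Add(Rational(10, 3), Mul(Rational(1, 3), h)))))
Pow(Function('N')(-10, Function('V')(7)), -1) = Pow(Add(-3, Mul(Rational(-1, 205), Pow(Add(-12, 7), -1)), Mul(Rational(1, 3), -10, Add(10, -10))), -1) = Pow(Add(-3, Mul(Rational(-1, 205), Pow(-5, -1)), Mul(Rational(1, 3), -10, 0)), -1) = Pow(Add(-3, Mul(Rational(-1, 205), Rational(-1, 5)), 0), -1) = Pow(Add(-3, Rational(1, 1025), 0), -1) = Pow(Rational(-3074, 1025), -1) = Rational(-1025, 3074)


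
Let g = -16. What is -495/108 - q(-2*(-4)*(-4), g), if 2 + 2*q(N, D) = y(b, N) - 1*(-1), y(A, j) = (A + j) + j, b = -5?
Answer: 365/12 ≈ 30.417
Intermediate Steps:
y(A, j) = A + 2*j
q(N, D) = -3 + N (q(N, D) = -1 + ((-5 + 2*N) - 1*(-1))/2 = -1 + ((-5 + 2*N) + 1)/2 = -1 + (-4 + 2*N)/2 = -1 + (-2 + N) = -3 + N)
-495/108 - q(-2*(-4)*(-4), g) = -495/108 - (-3 - 2*(-4)*(-4)) = -495*1/108 - (-3 + 8*(-4)) = -55/12 - (-3 - 32) = -55/12 - 1*(-35) = -55/12 + 35 = 365/12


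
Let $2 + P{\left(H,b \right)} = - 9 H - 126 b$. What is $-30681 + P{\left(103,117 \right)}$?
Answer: $-46352$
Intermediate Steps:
$P{\left(H,b \right)} = -2 - 126 b - 9 H$ ($P{\left(H,b \right)} = -2 - \left(9 H + 126 b\right) = -2 - 126 b - 9 H$)
$-30681 + P{\left(103,117 \right)} = -30681 - 15671 = -46352$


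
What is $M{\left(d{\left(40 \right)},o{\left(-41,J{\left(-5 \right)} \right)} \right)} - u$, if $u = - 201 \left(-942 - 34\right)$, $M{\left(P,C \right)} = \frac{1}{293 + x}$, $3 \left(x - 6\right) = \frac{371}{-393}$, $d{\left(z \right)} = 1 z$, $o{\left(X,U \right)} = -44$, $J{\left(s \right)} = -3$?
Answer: $- \frac{69083377221}{352150} \approx -1.9618 \cdot 10^{5}$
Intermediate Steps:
$d{\left(z \right)} = z$
$x = \frac{6703}{1179}$ ($x = 6 + \frac{371 \frac{1}{-393}}{3} = 6 + \frac{371 \left(- \frac{1}{393}\right)}{3} = 6 + \frac{1}{3} \left(- \frac{371}{393}\right) = 6 - \frac{371}{1179} = \frac{6703}{1179} \approx 5.6853$)
$M{\left(P,C \right)} = \frac{1179}{352150}$ ($M{\left(P,C \right)} = \frac{1}{293 + \frac{6703}{1179}} = \frac{1}{\frac{352150}{1179}} = \frac{1179}{352150}$)
$u = 196176$ ($u = \left(-201\right) \left(-976\right) = 196176$)
$M{\left(d{\left(40 \right)},o{\left(-41,J{\left(-5 \right)} \right)} \right)} - u = \frac{1179}{352150} - 196176 = - \frac{69083377221}{352150}$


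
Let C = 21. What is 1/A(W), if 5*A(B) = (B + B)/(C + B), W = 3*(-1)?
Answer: -15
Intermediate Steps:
W = -3
A(B) = 2*B/(5*(21 + B)) (A(B) = ((B + B)/(21 + B))/5 = ((2*B)/(21 + B))/5 = (2*B/(21 + B))/5 = 2*B/(5*(21 + B)))
1/A(W) = 1/((⅖)*(-3)/(21 - 3)) = 1/((⅖)*(-3)/18) = 1/((⅖)*(-3)*(1/18)) = 1/(-1/15) = -15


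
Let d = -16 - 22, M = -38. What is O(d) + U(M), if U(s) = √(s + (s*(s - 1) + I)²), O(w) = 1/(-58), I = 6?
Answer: -1/58 + √2214106 ≈ 1488.0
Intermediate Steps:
d = -38
O(w) = -1/58
U(s) = √(s + (6 + s*(-1 + s))²) (U(s) = √(s + (s*(s - 1) + 6)²) = √(s + (s*(-1 + s) + 6)²) = √(s + (6 + s*(-1 + s))²))
O(d) + U(M) = -1/58 + √(-38 + (6 + (-38)² - 1*(-38))²) = -1/58 + √(-38 + (6 + 1444 + 38)²) = -1/58 + √(-38 + 1488²) = -1/58 + √(-38 + 2214144) = -1/58 + √2214106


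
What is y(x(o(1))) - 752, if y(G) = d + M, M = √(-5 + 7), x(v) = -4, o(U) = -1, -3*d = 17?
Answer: -2273/3 + √2 ≈ -756.25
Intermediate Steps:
d = -17/3 (d = -⅓*17 = -17/3 ≈ -5.6667)
M = √2 ≈ 1.4142
y(G) = -17/3 + √2
y(x(o(1))) - 752 = (-17/3 + √2) - 752 = -2273/3 + √2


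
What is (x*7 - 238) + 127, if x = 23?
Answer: 50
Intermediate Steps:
(x*7 - 238) + 127 = (23*7 - 238) + 127 = (161 - 238) + 127 = -77 + 127 = 50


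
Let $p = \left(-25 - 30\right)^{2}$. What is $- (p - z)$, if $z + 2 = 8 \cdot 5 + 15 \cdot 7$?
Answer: $-2882$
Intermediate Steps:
$p = 3025$ ($p = \left(-55\right)^{2} = 3025$)
$z = 143$ ($z = -2 + \left(8 \cdot 5 + 15 \cdot 7\right) = -2 + \left(40 + 105\right) = -2 + 145 = 143$)
$- (p - z) = - (3025 - 143) = \left(-1\right) 2882 = -2882$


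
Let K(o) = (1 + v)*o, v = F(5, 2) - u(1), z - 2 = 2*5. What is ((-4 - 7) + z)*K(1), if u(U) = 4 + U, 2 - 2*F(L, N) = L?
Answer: -11/2 ≈ -5.5000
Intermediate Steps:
z = 12 (z = 2 + 2*5 = 2 + 10 = 12)
F(L, N) = 1 - L/2
v = -13/2 (v = (1 - ½*5) - (4 + 1) = (1 - 5/2) - 1*5 = -3/2 - 5 = -13/2 ≈ -6.5000)
K(o) = -11*o/2 (K(o) = (1 - 13/2)*o = -11*o/2)
((-4 - 7) + z)*K(1) = ((-4 - 7) + 12)*(-11/2*1) = (-11 + 12)*(-11/2) = 1*(-11/2) = -11/2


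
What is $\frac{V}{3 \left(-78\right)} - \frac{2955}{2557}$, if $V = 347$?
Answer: $- \frac{1578749}{598338} \approx -2.6386$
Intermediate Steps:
$\frac{V}{3 \left(-78\right)} - \frac{2955}{2557} = \frac{347}{3 \left(-78\right)} - \frac{2955}{2557} = \frac{347}{-234} - \frac{2955}{2557} = 347 \left(- \frac{1}{234}\right) - \frac{2955}{2557} = - \frac{347}{234} - \frac{2955}{2557} = - \frac{1578749}{598338}$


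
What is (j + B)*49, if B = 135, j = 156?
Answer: 14259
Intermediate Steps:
(j + B)*49 = (156 + 135)*49 = 291*49 = 14259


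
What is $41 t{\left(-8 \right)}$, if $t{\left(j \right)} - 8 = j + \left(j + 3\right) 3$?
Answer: $-615$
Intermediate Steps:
$t{\left(j \right)} = 17 + 4 j$ ($t{\left(j \right)} = 8 + \left(j + \left(j + 3\right) 3\right) = 8 + \left(j + \left(3 + j\right) 3\right) = 8 + \left(j + \left(9 + 3 j\right)\right) = 8 + \left(9 + 4 j\right) = 17 + 4 j$)
$41 t{\left(-8 \right)} = 41 \left(17 + 4 \left(-8\right)\right) = 41 \left(17 - 32\right) = 41 \left(-15\right) = -615$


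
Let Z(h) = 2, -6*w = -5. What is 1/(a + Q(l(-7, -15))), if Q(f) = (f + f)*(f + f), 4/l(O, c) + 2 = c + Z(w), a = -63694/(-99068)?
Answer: 11145150/10335751 ≈ 1.0783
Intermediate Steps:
w = 5/6 (w = -1/6*(-5) = 5/6 ≈ 0.83333)
a = 31847/49534 (a = -63694*(-1/99068) = 31847/49534 ≈ 0.64293)
l(O, c) = 4/c (l(O, c) = 4/(-2 + (c + 2)) = 4/(-2 + (2 + c)) = 4/c)
Q(f) = 4*f**2 (Q(f) = (2*f)*(2*f) = 4*f**2)
1/(a + Q(l(-7, -15))) = 1/(31847/49534 + 4*(4/(-15))**2) = 1/(31847/49534 + 4*(4*(-1/15))**2) = 1/(31847/49534 + 4*(-4/15)**2) = 1/(31847/49534 + 4*(16/225)) = 1/(31847/49534 + 64/225) = 1/(10335751/11145150) = 11145150/10335751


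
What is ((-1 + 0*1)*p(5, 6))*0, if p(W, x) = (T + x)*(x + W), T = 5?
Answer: 0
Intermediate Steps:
p(W, x) = (5 + x)*(W + x) (p(W, x) = (5 + x)*(x + W) = (5 + x)*(W + x))
((-1 + 0*1)*p(5, 6))*0 = ((-1 + 0*1)*(6**2 + 5*5 + 5*6 + 5*6))*0 = ((-1 + 0)*(36 + 25 + 30 + 30))*0 = -1*121*0 = -121*0 = 0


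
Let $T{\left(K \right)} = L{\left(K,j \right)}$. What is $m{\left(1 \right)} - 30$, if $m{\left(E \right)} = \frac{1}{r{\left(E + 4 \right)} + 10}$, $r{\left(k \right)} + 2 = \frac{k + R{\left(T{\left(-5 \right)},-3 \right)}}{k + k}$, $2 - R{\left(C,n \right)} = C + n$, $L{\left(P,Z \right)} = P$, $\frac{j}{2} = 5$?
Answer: $- \frac{568}{19} \approx -29.895$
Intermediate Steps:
$j = 10$ ($j = 2 \cdot 5 = 10$)
$T{\left(K \right)} = K$
$R{\left(C,n \right)} = 2 - C - n$ ($R{\left(C,n \right)} = 2 - \left(C + n\right) = 2 - C - n$)
$r{\left(k \right)} = -2 + \frac{10 + k}{2 k}$ ($r{\left(k \right)} = -2 + \frac{k - -10}{k + k} = -2 + \frac{k + \left(2 + 5 + 3\right)}{2 k} = -2 + \left(k + 10\right) \frac{1}{2 k} = -2 + \left(10 + k\right) \frac{1}{2 k} = -2 + \frac{10 + k}{2 k}$)
$m{\left(E \right)} = \frac{1}{\frac{17}{2} + \frac{5}{4 + E}}$ ($m{\left(E \right)} = \frac{1}{\left(- \frac{3}{2} + \frac{5}{E + 4}\right) + 10} = \frac{1}{\left(- \frac{3}{2} + \frac{5}{4 + E}\right) + 10} = \frac{1}{\frac{17}{2} + \frac{5}{4 + E}}$)
$m{\left(1 \right)} - 30 = \frac{2 \left(4 + 1\right)}{78 + 17 \cdot 1} - 30 = 2 \frac{1}{78 + 17} \cdot 5 - 30 = 2 \cdot \frac{1}{95} \cdot 5 - 30 = \frac{2}{19} - 30 = - \frac{568}{19}$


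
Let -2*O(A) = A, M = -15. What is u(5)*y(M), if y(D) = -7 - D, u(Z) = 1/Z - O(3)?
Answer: 68/5 ≈ 13.600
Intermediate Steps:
O(A) = -A/2
u(Z) = 3/2 + 1/Z (u(Z) = 1/Z - (-1)*3/2 = 1/Z - 1*(-3/2) = 1/Z + 3/2 = 3/2 + 1/Z)
u(5)*y(M) = (3/2 + 1/5)*(-7 - 1*(-15)) = (3/2 + 1/5)*(-7 + 15) = (17/10)*8 = 68/5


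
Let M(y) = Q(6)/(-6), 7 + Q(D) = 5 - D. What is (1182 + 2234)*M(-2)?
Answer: 13664/3 ≈ 4554.7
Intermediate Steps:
Q(D) = -2 - D (Q(D) = -7 + (5 - D) = -2 - D)
M(y) = 4/3 (M(y) = (-2 - 1*6)/(-6) = (-2 - 6)*(-1/6) = -8*(-1/6) = 4/3)
(1182 + 2234)*M(-2) = (1182 + 2234)*(4/3) = 3416*(4/3) = 13664/3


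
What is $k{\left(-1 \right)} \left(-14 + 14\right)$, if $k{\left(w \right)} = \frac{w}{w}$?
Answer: $0$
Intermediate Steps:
$k{\left(w \right)} = 1$
$k{\left(-1 \right)} \left(-14 + 14\right) = 1 \left(-14 + 14\right) = 1 \cdot 0 = 0$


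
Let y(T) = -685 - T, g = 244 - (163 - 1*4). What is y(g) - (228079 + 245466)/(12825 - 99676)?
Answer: -66401725/86851 ≈ -764.55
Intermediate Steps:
g = 85 (g = 244 - (163 - 4) = 244 - 1*159 = 244 - 159 = 85)
y(g) - (228079 + 245466)/(12825 - 99676) = (-685 - 1*85) - (228079 + 245466)/(12825 - 99676) = (-685 - 85) - 473545/(-86851) = -770 - 473545*(-1)/86851 = -770 - 1*(-473545/86851) = -770 + 473545/86851 = -66401725/86851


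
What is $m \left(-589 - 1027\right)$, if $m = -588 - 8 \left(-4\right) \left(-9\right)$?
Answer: $1415616$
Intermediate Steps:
$m = -876$ ($m = -588 - \left(-32\right) \left(-9\right) = -588 - 288 = -876$)
$m \left(-589 - 1027\right) = - 876 \left(-589 - 1027\right) = \left(-876\right) \left(-1616\right) = 1415616$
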